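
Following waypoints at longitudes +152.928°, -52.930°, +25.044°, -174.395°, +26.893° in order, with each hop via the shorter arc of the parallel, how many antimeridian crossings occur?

Leg 1: +152.928° → -52.930°, shortest Δλ = 154.142° (east) — crosses 180°.
Leg 2: -52.930° → +25.044°, shortest Δλ = 77.974° (east) — does not cross 180°.
Leg 3: +25.044° → -174.395°, shortest Δλ = 160.561° (east) — crosses 180°.
Leg 4: -174.395° → +26.893°, shortest Δλ = -158.712° (west) — crosses 180°.
Total crossings: 3.

3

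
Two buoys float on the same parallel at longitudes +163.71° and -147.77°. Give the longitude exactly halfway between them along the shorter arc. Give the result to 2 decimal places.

-172.03°

Signed shortest Δλ from +163.71° to -147.77° is +48.52°.
Midpoint longitude = +163.71° + (+48.52°)/2 = +163.71° + 24.26° = +187.97°.
Normalise into (−180°, 180°]: -172.03°.
(The naïve average (+163.71 + -147.77)/2 = 7.97° is on the wrong side of the globe.)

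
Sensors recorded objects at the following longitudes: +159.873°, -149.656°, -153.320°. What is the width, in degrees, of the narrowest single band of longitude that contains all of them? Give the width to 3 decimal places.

50.471°

Sort the longitudes: -153.320°, -149.656°, +159.873°.
Eastward gaps between consecutive values (wrapping around): 3.664°, 309.529°, 46.807°.
Largest gap = 309.529° ⇒ minimal covering band is its complement: 360° − 309.529° = 50.471°.
Band runs from +159.873° eastward to -149.656°, crossing the antimeridian.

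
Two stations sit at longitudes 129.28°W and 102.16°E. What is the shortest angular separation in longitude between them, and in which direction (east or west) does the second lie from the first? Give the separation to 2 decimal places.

128.56° west

Raw difference: 102.16 − -129.28 = 231.44°.
Normalise into (−180°, 180°]: 231.44° − 360° = -128.56°.
Negative ⇒ the second point lies to the west; separation 128.56°.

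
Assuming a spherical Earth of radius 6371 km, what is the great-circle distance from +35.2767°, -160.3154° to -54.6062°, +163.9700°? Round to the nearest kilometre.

Δλ = 163.9700 − -160.3154 = 324.2854°; wrapped into (−180°, 180°]: -35.7146°.
Δφ = -54.6062 − 35.2767 = -89.8829°.
a = sin²(Δφ/2) + cos φ₁ · cos φ₂ · sin²(Δλ/2) = 0.543440.
c = 2·atan2(√a, √(1−a)) = 1.65779 rad → d = 6371·c ≈ 10561.76 km.

10562 km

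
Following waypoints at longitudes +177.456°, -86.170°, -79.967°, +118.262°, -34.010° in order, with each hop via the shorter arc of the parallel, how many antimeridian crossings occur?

Leg 1: +177.456° → -86.170°, shortest Δλ = 96.374° (east) — crosses 180°.
Leg 2: -86.170° → -79.967°, shortest Δλ = 6.203° (east) — does not cross 180°.
Leg 3: -79.967° → +118.262°, shortest Δλ = -161.771° (west) — crosses 180°.
Leg 4: +118.262° → -34.010°, shortest Δλ = -152.272° (west) — does not cross 180°.
Total crossings: 2.

2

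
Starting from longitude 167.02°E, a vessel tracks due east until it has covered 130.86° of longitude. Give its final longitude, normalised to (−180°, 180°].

62.12°W

Start at +167.02°; shift +130.86° → +297.88°.
+297.88° lies outside (−180°, 180°]; subtract 360° → -62.12°.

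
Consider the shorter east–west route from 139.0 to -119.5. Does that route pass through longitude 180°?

Naïve |-119.5 − 139.0| = 258.5° > 180°, so the shorter arc goes the other way round — across 180°.
Signed shortest Δλ = ((-119.5 − 139.0 + 180) mod 360) − 180 = 101.5°.
Going east by 101.5° from +139.0° passes through 180° before reaching -119.5°.

Yes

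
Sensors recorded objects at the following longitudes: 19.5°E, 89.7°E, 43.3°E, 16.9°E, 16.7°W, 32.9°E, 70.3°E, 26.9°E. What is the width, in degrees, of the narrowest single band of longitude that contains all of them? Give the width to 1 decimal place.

106.4°

Sort the longitudes: -16.7°, +16.9°, +19.5°, +26.9°, +32.9°, +43.3°, +70.3°, +89.7°.
Eastward gaps between consecutive values (wrapping around): 33.6°, 2.6°, 7.4°, 6.0°, 10.4°, 27.0°, 19.4°, 253.6°.
Largest gap = 253.6° ⇒ minimal covering band is its complement: 360° − 253.6° = 106.4°.
Band runs from -16.7° eastward to +89.7°.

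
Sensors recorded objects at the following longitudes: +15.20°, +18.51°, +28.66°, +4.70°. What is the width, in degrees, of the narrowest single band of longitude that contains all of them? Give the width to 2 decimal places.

Sort the longitudes: +4.70°, +15.20°, +18.51°, +28.66°.
Eastward gaps between consecutive values (wrapping around): 10.50°, 3.31°, 10.15°, 336.04°.
Largest gap = 336.04° ⇒ minimal covering band is its complement: 360° − 336.04° = 23.96°.
Band runs from +4.70° eastward to +28.66°.

23.96°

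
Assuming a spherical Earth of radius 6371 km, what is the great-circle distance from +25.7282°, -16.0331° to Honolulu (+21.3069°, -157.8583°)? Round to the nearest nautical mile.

7213 nmi

Δλ = -157.8583 − -16.0331 = -141.8252°.
Δφ = 21.3069 − 25.7282 = -4.4213°.
a = sin²(Δφ/2) + cos φ₁ · cos φ₂ · sin²(Δλ/2) = 0.751025.
c = 2·atan2(√a, √(1−a)) = 2.09676 rad → d = 6371·c ≈ 13358.49 km ≈ 7213.01 nmi.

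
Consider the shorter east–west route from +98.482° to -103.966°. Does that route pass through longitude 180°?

Naïve |-103.966 − 98.482| = 202.448° > 180°, so the shorter arc goes the other way round — across 180°.
Signed shortest Δλ = ((-103.966 − 98.482 + 180) mod 360) − 180 = 157.552°.
Going east by 157.552° from +98.482° passes through 180° before reaching -103.966°.

Yes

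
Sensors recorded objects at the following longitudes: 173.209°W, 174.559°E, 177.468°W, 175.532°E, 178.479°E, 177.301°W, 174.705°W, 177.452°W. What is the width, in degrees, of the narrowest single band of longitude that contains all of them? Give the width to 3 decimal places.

Sort the longitudes: -177.468°, -177.452°, -177.301°, -174.705°, -173.209°, +174.559°, +175.532°, +178.479°.
Eastward gaps between consecutive values (wrapping around): 0.016°, 0.151°, 2.596°, 1.496°, 347.768°, 0.973°, 2.947°, 4.053°.
Largest gap = 347.768° ⇒ minimal covering band is its complement: 360° − 347.768° = 12.232°.
Band runs from +174.559° eastward to -173.209°, crossing the antimeridian.

12.232°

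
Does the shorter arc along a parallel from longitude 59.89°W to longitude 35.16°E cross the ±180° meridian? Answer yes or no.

No

Signed shortest Δλ = ((35.16 − -59.89 + 180) mod 360) − 180 = 95.05°.
Going east by 95.05° from -59.89° reaches +35.16° without touching 180°.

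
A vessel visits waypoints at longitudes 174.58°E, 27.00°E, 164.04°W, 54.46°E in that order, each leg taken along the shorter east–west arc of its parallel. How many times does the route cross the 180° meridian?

Leg 1: +174.58° → +27.00°, shortest Δλ = -147.58° (west) — does not cross 180°.
Leg 2: +27.00° → -164.04°, shortest Δλ = 168.96° (east) — crosses 180°.
Leg 3: -164.04° → +54.46°, shortest Δλ = -141.5° (west) — crosses 180°.
Total crossings: 2.

2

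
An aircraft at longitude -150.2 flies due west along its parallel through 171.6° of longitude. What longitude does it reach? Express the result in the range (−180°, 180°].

Start at -150.2°; shift −171.6° → -321.8°.
-321.8° lies outside (−180°, 180°]; add 360° → +38.2°.

+38.2°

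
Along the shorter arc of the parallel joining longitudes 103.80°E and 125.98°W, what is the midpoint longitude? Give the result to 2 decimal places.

Signed shortest Δλ from +103.80° to -125.98° is +130.22°.
Midpoint longitude = +103.80° + (+130.22°)/2 = +103.80° + 65.11° = +168.91°.
(The naïve average (+103.80 + -125.98)/2 = -11.09° is on the wrong side of the globe.)

168.91°E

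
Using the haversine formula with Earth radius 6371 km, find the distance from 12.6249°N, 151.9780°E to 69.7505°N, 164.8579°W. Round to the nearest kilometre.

7024 km

Δλ = -164.8579 − 151.9780 = -316.8359°; wrapped into (−180°, 180°]: 43.1641°.
Δφ = 69.7505 − 12.6249 = 57.1256°.
a = sin²(Δφ/2) + cos φ₁ · cos φ₂ · sin²(Δλ/2) = 0.274297.
c = 2·atan2(√a, √(1−a)) = 1.10246 rad → d = 6371·c ≈ 7023.75 km.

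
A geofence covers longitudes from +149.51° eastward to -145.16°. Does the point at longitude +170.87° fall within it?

Band width going east from +149.51° to -145.16°: ((-145.16 − 149.51) mod 360) = 65.33°.
Offset of +170.87° east of the west edge: ((170.87 − 149.51) mod 360) = 21.36°.
21.36° ≤ 65.33° ⇒ inside.

Yes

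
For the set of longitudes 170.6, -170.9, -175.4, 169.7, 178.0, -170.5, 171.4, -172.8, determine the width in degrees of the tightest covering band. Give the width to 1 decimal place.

19.8°

Sort the longitudes: -175.4°, -172.8°, -170.9°, -170.5°, +169.7°, +170.6°, +171.4°, +178.0°.
Eastward gaps between consecutive values (wrapping around): 2.6°, 1.9°, 0.4°, 340.2°, 0.9°, 0.8°, 6.6°, 6.6°.
Largest gap = 340.2° ⇒ minimal covering band is its complement: 360° − 340.2° = 19.8°.
Band runs from +169.7° eastward to -170.5°, crossing the antimeridian.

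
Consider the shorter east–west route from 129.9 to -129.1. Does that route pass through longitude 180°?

Yes

Naïve |-129.1 − 129.9| = 259.0° > 180°, so the shorter arc goes the other way round — across 180°.
Signed shortest Δλ = ((-129.1 − 129.9 + 180) mod 360) − 180 = 101.0°.
Going east by 101.0° from +129.9° passes through 180° before reaching -129.1°.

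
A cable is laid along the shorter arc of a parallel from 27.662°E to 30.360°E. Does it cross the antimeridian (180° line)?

No

Signed shortest Δλ = ((30.360 − 27.662 + 180) mod 360) − 180 = 2.698°.
Going east by 2.698° from +27.662° reaches +30.360° without touching 180°.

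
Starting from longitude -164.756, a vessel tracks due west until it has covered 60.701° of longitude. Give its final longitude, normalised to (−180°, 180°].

Start at -164.756°; shift −60.701° → -225.457°.
-225.457° lies outside (−180°, 180°]; add 360° → +134.543°.

+134.543°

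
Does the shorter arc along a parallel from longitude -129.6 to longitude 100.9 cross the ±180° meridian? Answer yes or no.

Naïve |100.9 − -129.6| = 230.5° > 180°, so the shorter arc goes the other way round — across 180°.
Signed shortest Δλ = ((100.9 − -129.6 + 180) mod 360) − 180 = -129.5°.
Going west by 129.5° from -129.6° passes through 180° before reaching +100.9°.

Yes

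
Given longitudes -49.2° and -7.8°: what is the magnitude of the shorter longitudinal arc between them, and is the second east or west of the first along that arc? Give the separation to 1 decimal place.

41.4° east

Raw difference: -7.8 − -49.2 = 41.4°.
Normalise into (−180°, 180°]: 41.4° stays 41.4°.
Positive ⇒ the second point lies to the east; separation 41.4°.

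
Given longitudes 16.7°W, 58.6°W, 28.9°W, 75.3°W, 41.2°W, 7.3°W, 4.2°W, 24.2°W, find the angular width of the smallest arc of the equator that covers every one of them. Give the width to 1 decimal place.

71.1°

Sort the longitudes: -75.3°, -58.6°, -41.2°, -28.9°, -24.2°, -16.7°, -7.3°, -4.2°.
Eastward gaps between consecutive values (wrapping around): 16.7°, 17.4°, 12.3°, 4.7°, 7.5°, 9.4°, 3.1°, 288.9°.
Largest gap = 288.9° ⇒ minimal covering band is its complement: 360° − 288.9° = 71.1°.
Band runs from -75.3° eastward to -4.2°.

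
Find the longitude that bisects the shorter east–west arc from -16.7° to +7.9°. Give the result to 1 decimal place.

-4.4°

Signed shortest Δλ from -16.7° to +7.9° is +24.6°.
Midpoint longitude = -16.7° + (+24.6°)/2 = -16.7° + 12.3° = -4.4°.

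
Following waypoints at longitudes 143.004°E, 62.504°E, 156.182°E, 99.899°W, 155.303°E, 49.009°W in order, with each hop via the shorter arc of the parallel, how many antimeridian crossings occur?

Leg 1: +143.004° → +62.504°, shortest Δλ = -80.5° (west) — does not cross 180°.
Leg 2: +62.504° → +156.182°, shortest Δλ = 93.678° (east) — does not cross 180°.
Leg 3: +156.182° → -99.899°, shortest Δλ = 103.919° (east) — crosses 180°.
Leg 4: -99.899° → +155.303°, shortest Δλ = -104.798° (west) — crosses 180°.
Leg 5: +155.303° → -49.009°, shortest Δλ = 155.688° (east) — crosses 180°.
Total crossings: 3.

3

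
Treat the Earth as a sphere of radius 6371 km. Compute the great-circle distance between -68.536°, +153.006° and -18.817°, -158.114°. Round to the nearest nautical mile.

Δλ = -158.114 − 153.006 = -311.120°; wrapped into (−180°, 180°]: 48.880°.
Δφ = -18.817 − -68.536 = 49.719°.
a = sin²(Δφ/2) + cos φ₁ · cos φ₂ · sin²(Δλ/2) = 0.236022.
c = 2·atan2(√a, √(1−a)) = 1.01460 rad → d = 6371·c ≈ 6464.04 km ≈ 3490.30 nmi.

3490 nmi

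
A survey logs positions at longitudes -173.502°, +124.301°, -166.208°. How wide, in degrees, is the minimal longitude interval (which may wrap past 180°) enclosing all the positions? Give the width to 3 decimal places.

Sort the longitudes: -173.502°, -166.208°, +124.301°.
Eastward gaps between consecutive values (wrapping around): 7.294°, 290.509°, 62.197°.
Largest gap = 290.509° ⇒ minimal covering band is its complement: 360° − 290.509° = 69.491°.
Band runs from +124.301° eastward to -166.208°, crossing the antimeridian.

69.491°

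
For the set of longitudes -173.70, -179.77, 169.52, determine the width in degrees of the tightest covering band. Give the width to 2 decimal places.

16.78°

Sort the longitudes: -179.77°, -173.70°, +169.52°.
Eastward gaps between consecutive values (wrapping around): 6.07°, 343.22°, 10.71°.
Largest gap = 343.22° ⇒ minimal covering band is its complement: 360° − 343.22° = 16.78°.
Band runs from +169.52° eastward to -173.70°, crossing the antimeridian.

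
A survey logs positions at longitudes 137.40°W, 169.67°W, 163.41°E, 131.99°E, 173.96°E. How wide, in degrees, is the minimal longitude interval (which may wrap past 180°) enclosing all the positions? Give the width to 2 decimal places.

Sort the longitudes: -169.67°, -137.40°, +131.99°, +163.41°, +173.96°.
Eastward gaps between consecutive values (wrapping around): 32.27°, 269.39°, 31.42°, 10.55°, 16.37°.
Largest gap = 269.39° ⇒ minimal covering band is its complement: 360° − 269.39° = 90.61°.
Band runs from +131.99° eastward to -137.40°, crossing the antimeridian.

90.61°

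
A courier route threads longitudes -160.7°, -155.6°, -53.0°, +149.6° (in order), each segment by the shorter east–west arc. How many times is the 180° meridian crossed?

Leg 1: -160.7° → -155.6°, shortest Δλ = 5.1° (east) — does not cross 180°.
Leg 2: -155.6° → -53.0°, shortest Δλ = 102.6° (east) — does not cross 180°.
Leg 3: -53.0° → +149.6°, shortest Δλ = -157.4° (west) — crosses 180°.
Total crossings: 1.

1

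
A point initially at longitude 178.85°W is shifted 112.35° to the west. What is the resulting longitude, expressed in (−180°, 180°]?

Start at -178.85°; shift −112.35° → -291.20°.
-291.20° lies outside (−180°, 180°]; add 360° → +68.80°.

68.80°E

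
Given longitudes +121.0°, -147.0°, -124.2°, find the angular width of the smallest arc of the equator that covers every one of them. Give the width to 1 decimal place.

Sort the longitudes: -147.0°, -124.2°, +121.0°.
Eastward gaps between consecutive values (wrapping around): 22.8°, 245.2°, 92.0°.
Largest gap = 245.2° ⇒ minimal covering band is its complement: 360° − 245.2° = 114.8°.
Band runs from +121.0° eastward to -124.2°, crossing the antimeridian.

114.8°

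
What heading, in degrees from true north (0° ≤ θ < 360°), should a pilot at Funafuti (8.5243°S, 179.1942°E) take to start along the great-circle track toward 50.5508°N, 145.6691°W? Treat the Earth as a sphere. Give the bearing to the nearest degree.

24°

Δλ = -145.6691 − 179.1942 = -324.8633°; wrapped into (−180°, 180°]: 35.1367°.
θ = atan2( sin Δλ · cos φ₂ , cos φ₁ · sin φ₂ − sin φ₁ · cos φ₂ · cos Δλ )
  = atan2(0.36569, 0.84068) = 23.509° → normalised to [0°, 360°): 23.509°.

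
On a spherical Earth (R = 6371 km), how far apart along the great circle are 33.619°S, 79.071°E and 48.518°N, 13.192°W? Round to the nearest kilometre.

12886 km

Δλ = -13.192 − 79.071 = -92.263°.
Δφ = 48.518 − -33.619 = 82.137°.
a = sin²(Δφ/2) + cos φ₁ · cos φ₂ · sin²(Δλ/2) = 0.718284.
c = 2·atan2(√a, √(1−a)) = 2.02258 rad → d = 6371·c ≈ 12885.84 km.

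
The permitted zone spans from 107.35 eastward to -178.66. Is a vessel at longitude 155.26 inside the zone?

Yes

Band width going east from +107.35° to -178.66°: ((-178.66 − 107.35) mod 360) = 73.99°.
Offset of +155.26° east of the west edge: ((155.26 − 107.35) mod 360) = 47.91°.
47.91° ≤ 73.99° ⇒ inside.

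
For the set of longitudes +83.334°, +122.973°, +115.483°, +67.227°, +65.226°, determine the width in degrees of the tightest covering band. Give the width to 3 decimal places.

Sort the longitudes: +65.226°, +67.227°, +83.334°, +115.483°, +122.973°.
Eastward gaps between consecutive values (wrapping around): 2.001°, 16.107°, 32.149°, 7.490°, 302.253°.
Largest gap = 302.253° ⇒ minimal covering band is its complement: 360° − 302.253° = 57.747°.
Band runs from +65.226° eastward to +122.973°.

57.747°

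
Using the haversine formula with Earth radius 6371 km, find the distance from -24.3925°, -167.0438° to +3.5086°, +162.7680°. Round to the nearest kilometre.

4503 km

Δλ = 162.7680 − -167.0438 = 329.8118°; wrapped into (−180°, 180°]: -30.1882°.
Δφ = 3.5086 − -24.3925 = 27.9011°.
a = sin²(Δφ/2) + cos φ₁ · cos φ₂ · sin²(Δλ/2) = 0.119764.
c = 2·atan2(√a, √(1−a)) = 0.70676 rad → d = 6371·c ≈ 4502.74 km.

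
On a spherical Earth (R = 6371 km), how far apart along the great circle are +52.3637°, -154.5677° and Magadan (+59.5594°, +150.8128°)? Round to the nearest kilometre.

3388 km

Δλ = 150.8128 − -154.5677 = 305.3805°; wrapped into (−180°, 180°]: -54.6195°.
Δφ = 59.5594 − 52.3637 = 7.1957°.
a = sin²(Δφ/2) + cos φ₁ · cos φ₂ · sin²(Δλ/2) = 0.069062.
c = 2·atan2(√a, √(1−a)) = 0.53184 rad → d = 6371·c ≈ 3388.35 km.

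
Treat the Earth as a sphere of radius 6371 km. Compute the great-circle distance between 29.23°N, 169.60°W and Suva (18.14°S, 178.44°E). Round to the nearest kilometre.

Δλ = 178.44 − -169.60 = 348.04°; wrapped into (−180°, 180°]: -11.96°.
Δφ = -18.14 − 29.23 = -47.37°.
a = sin²(Δφ/2) + cos φ₁ · cos φ₂ · sin²(Δλ/2) = 0.170370.
c = 2·atan2(√a, √(1−a)) = 0.85096 rad → d = 6371·c ≈ 5421.48 km.

5421 km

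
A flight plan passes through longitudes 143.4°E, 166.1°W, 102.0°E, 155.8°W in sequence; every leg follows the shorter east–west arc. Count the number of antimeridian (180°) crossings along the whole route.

3

Leg 1: +143.4° → -166.1°, shortest Δλ = 50.5° (east) — crosses 180°.
Leg 2: -166.1° → +102.0°, shortest Δλ = -91.9° (west) — crosses 180°.
Leg 3: +102.0° → -155.8°, shortest Δλ = 102.2° (east) — crosses 180°.
Total crossings: 3.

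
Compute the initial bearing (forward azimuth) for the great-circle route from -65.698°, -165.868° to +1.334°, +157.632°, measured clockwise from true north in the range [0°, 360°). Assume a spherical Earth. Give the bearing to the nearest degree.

Δλ = 157.632 − -165.868 = 323.500°; wrapped into (−180°, 180°]: -36.500°.
θ = atan2( sin Δλ · cos φ₂ , cos φ₁ · sin φ₂ − sin φ₁ · cos φ₂ · cos Δλ )
  = atan2(-0.59466, 0.74201) = -38.709° → normalised to [0°, 360°): 321.291°.

321°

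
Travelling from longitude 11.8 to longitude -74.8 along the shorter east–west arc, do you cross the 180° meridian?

Signed shortest Δλ = ((-74.8 − 11.8 + 180) mod 360) − 180 = -86.6°.
Going west by 86.6° from +11.8° reaches -74.8° without touching 180°.

No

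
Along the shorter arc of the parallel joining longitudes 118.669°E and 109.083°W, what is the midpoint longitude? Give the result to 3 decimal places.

Signed shortest Δλ from +118.669° to -109.083° is +132.248°.
Midpoint longitude = +118.669° + (+132.248°)/2 = +118.669° + 66.124° = +184.793°.
Normalise into (−180°, 180°]: -175.207°.
(The naïve average (+118.669 + -109.083)/2 = 4.793° is on the wrong side of the globe.)

175.207°W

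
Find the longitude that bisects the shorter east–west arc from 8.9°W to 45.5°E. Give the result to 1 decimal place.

18.3°E

Signed shortest Δλ from -8.9° to +45.5° is +54.4°.
Midpoint longitude = -8.9° + (+54.4°)/2 = -8.9° + 27.2° = +18.3°.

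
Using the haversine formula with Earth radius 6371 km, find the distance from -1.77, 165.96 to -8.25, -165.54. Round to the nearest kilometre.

Δλ = -165.54 − 165.96 = -331.50°; wrapped into (−180°, 180°]: 28.50°.
Δφ = -8.25 − -1.77 = -6.48°.
a = sin²(Δφ/2) + cos φ₁ · cos φ₂ · sin²(Δλ/2) = 0.063130.
c = 2·atan2(√a, √(1−a)) = 0.50796 rad → d = 6371·c ≈ 3236.20 km.

3236 km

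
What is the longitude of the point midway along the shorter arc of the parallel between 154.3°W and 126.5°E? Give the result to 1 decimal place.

Signed shortest Δλ from -154.3° to +126.5° is -79.2°.
Midpoint longitude = -154.3° + (-79.2°)/2 = -154.3° − 39.6° = -193.9°.
Normalise into (−180°, 180°]: +166.1°.
(The naïve average (-154.3 + +126.5)/2 = -13.9° is on the wrong side of the globe.)

166.1°E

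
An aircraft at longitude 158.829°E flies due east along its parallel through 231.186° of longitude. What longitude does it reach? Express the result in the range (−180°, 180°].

30.015°E

Start at +158.829°; shift +231.186° → +390.015°.
+390.015° lies outside (−180°, 180°]; subtract 360° → +30.015°.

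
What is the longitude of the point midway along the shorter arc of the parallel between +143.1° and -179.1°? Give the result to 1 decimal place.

Signed shortest Δλ from +143.1° to -179.1° is +37.8°.
Midpoint longitude = +143.1° + (+37.8°)/2 = +143.1° + 18.9° = +162.0°.
(The naïve average (+143.1 + -179.1)/2 = -18.0° is on the wrong side of the globe.)

+162.0°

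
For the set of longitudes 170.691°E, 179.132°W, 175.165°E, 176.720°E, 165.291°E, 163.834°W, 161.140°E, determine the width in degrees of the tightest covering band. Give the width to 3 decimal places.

35.026°

Sort the longitudes: -179.132°, -163.834°, +161.140°, +165.291°, +170.691°, +175.165°, +176.720°.
Eastward gaps between consecutive values (wrapping around): 15.298°, 324.974°, 4.151°, 5.400°, 4.474°, 1.555°, 4.148°.
Largest gap = 324.974° ⇒ minimal covering band is its complement: 360° − 324.974° = 35.026°.
Band runs from +161.140° eastward to -163.834°, crossing the antimeridian.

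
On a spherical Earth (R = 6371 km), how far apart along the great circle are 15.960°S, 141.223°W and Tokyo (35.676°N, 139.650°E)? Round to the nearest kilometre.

Δλ = 139.650 − -141.223 = 280.873°; wrapped into (−180°, 180°]: -79.127°.
Δφ = 35.676 − -15.960 = 51.636°.
a = sin²(Δφ/2) + cos φ₁ · cos φ₂ · sin²(Δλ/2) = 0.506518.
c = 2·atan2(√a, √(1−a)) = 1.58383 rad → d = 6371·c ≈ 10090.59 km.

10091 km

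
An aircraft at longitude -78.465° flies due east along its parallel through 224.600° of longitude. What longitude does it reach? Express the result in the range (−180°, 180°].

+146.135°

Start at -78.465°; shift +224.600° → +146.135°.
+146.135° already lies in (−180°, 180°].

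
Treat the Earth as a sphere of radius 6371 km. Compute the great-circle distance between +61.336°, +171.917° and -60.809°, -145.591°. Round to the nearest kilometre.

14056 km

Δλ = -145.591 − 171.917 = -317.508°; wrapped into (−180°, 180°]: 42.492°.
Δφ = -60.809 − 61.336 = -122.145°.
a = sin²(Δφ/2) + cos φ₁ · cos φ₂ · sin²(Δλ/2) = 0.796752.
c = 2·atan2(√a, √(1−a)) = 2.20620 rad → d = 6371·c ≈ 14055.72 km.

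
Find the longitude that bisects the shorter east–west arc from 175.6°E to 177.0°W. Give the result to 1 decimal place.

Signed shortest Δλ from +175.6° to -177.0° is +7.4°.
Midpoint longitude = +175.6° + (+7.4°)/2 = +175.6° + 3.7° = +179.3°.
(The naïve average (+175.6 + -177.0)/2 = -0.7° is on the wrong side of the globe.)

179.3°E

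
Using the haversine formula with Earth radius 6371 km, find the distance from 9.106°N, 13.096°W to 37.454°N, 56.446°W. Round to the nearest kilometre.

5362 km

Δλ = -56.446 − -13.096 = -43.350°.
Δφ = 37.454 − 9.106 = 28.348°.
a = sin²(Δφ/2) + cos φ₁ · cos φ₂ · sin²(Δλ/2) = 0.166886.
c = 2·atan2(√a, √(1−a)) = 0.84166 rad → d = 6371·c ≈ 5362.19 km.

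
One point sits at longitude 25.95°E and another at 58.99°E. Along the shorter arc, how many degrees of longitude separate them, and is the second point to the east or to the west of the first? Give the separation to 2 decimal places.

33.04° east

Raw difference: 58.99 − 25.95 = 33.04°.
Normalise into (−180°, 180°]: 33.04° stays 33.04°.
Positive ⇒ the second point lies to the east; separation 33.04°.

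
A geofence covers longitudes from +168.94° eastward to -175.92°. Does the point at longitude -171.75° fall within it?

Band width going east from +168.94° to -175.92°: ((-175.92 − 168.94) mod 360) = 15.14°.
Offset of -171.75° east of the west edge: ((-171.75 − 168.94) mod 360) = 19.31°.
19.31° > 15.14° ⇒ outside.

No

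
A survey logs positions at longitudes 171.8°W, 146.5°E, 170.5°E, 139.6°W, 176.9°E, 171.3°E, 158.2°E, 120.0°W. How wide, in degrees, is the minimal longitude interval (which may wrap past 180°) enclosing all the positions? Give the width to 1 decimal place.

Sort the longitudes: -171.8°, -139.6°, -120.0°, +146.5°, +158.2°, +170.5°, +171.3°, +176.9°.
Eastward gaps between consecutive values (wrapping around): 32.2°, 19.6°, 266.5°, 11.7°, 12.3°, 0.8°, 5.6°, 11.3°.
Largest gap = 266.5° ⇒ minimal covering band is its complement: 360° − 266.5° = 93.5°.
Band runs from +146.5° eastward to -120.0°, crossing the antimeridian.

93.5°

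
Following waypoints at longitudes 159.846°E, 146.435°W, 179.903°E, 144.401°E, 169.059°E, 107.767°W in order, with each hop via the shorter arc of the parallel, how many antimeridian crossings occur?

Leg 1: +159.846° → -146.435°, shortest Δλ = 53.719° (east) — crosses 180°.
Leg 2: -146.435° → +179.903°, shortest Δλ = -33.662° (west) — crosses 180°.
Leg 3: +179.903° → +144.401°, shortest Δλ = -35.502° (west) — does not cross 180°.
Leg 4: +144.401° → +169.059°, shortest Δλ = 24.658° (east) — does not cross 180°.
Leg 5: +169.059° → -107.767°, shortest Δλ = 83.174° (east) — crosses 180°.
Total crossings: 3.

3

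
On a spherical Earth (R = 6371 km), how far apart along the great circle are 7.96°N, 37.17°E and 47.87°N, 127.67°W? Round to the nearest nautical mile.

Δλ = -127.67 − 37.17 = -164.84°.
Δφ = 47.87 − 7.96 = 39.91°.
a = sin²(Δφ/2) + cos φ₁ · cos φ₂ · sin²(Δλ/2) = 0.769265.
c = 2·atan2(√a, √(1−a)) = 2.13949 rad → d = 6371·c ≈ 13630.68 km ≈ 7359.98 nmi.

7360 nmi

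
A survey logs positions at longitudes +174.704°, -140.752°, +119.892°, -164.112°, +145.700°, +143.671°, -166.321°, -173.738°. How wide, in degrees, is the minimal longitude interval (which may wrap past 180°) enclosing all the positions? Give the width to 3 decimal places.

Sort the longitudes: -173.738°, -166.321°, -164.112°, -140.752°, +119.892°, +143.671°, +145.700°, +174.704°.
Eastward gaps between consecutive values (wrapping around): 7.417°, 2.209°, 23.360°, 260.644°, 23.779°, 2.029°, 29.004°, 11.558°.
Largest gap = 260.644° ⇒ minimal covering band is its complement: 360° − 260.644° = 99.356°.
Band runs from +119.892° eastward to -140.752°, crossing the antimeridian.

99.356°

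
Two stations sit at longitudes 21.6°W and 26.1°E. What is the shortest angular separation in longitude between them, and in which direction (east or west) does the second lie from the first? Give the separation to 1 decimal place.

47.7° east

Raw difference: 26.1 − -21.6 = 47.7°.
Normalise into (−180°, 180°]: 47.7° stays 47.7°.
Positive ⇒ the second point lies to the east; separation 47.7°.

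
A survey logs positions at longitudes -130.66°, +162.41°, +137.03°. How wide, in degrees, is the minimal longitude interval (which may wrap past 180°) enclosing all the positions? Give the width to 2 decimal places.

92.31°

Sort the longitudes: -130.66°, +137.03°, +162.41°.
Eastward gaps between consecutive values (wrapping around): 267.69°, 25.38°, 66.93°.
Largest gap = 267.69° ⇒ minimal covering band is its complement: 360° − 267.69° = 92.31°.
Band runs from +137.03° eastward to -130.66°, crossing the antimeridian.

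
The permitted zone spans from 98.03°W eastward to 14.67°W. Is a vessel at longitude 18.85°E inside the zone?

No

Band width going east from -98.03° to -14.67°: ((-14.67 − -98.03) mod 360) = 83.36°.
Offset of +18.85° east of the west edge: ((18.85 − -98.03) mod 360) = 116.88°.
116.88° > 83.36° ⇒ outside.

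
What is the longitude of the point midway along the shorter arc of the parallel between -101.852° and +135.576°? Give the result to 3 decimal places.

-163.138°

Signed shortest Δλ from -101.852° to +135.576° is -122.572°.
Midpoint longitude = -101.852° + (-122.572°)/2 = -101.852° − 61.286° = -163.138°.
(The naïve average (-101.852 + +135.576)/2 = 16.862° is on the wrong side of the globe.)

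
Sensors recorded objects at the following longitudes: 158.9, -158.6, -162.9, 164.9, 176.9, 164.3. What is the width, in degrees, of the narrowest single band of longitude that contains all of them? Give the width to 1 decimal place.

42.5°

Sort the longitudes: -162.9°, -158.6°, +158.9°, +164.3°, +164.9°, +176.9°.
Eastward gaps between consecutive values (wrapping around): 4.3°, 317.5°, 5.4°, 0.6°, 12.0°, 20.2°.
Largest gap = 317.5° ⇒ minimal covering band is its complement: 360° − 317.5° = 42.5°.
Band runs from +158.9° eastward to -158.6°, crossing the antimeridian.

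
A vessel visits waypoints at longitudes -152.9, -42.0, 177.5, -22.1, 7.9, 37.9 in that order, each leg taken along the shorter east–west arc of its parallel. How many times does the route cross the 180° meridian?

2

Leg 1: -152.9° → -42.0°, shortest Δλ = 110.9° (east) — does not cross 180°.
Leg 2: -42.0° → +177.5°, shortest Δλ = -140.5° (west) — crosses 180°.
Leg 3: +177.5° → -22.1°, shortest Δλ = 160.4° (east) — crosses 180°.
Leg 4: -22.1° → +7.9°, shortest Δλ = 30.0° (east) — does not cross 180°.
Leg 5: +7.9° → +37.9°, shortest Δλ = 30.0° (east) — does not cross 180°.
Total crossings: 2.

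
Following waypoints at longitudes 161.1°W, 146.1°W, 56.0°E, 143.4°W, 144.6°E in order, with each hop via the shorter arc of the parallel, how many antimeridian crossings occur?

Leg 1: -161.1° → -146.1°, shortest Δλ = 15.0° (east) — does not cross 180°.
Leg 2: -146.1° → +56.0°, shortest Δλ = -157.9° (west) — crosses 180°.
Leg 3: +56.0° → -143.4°, shortest Δλ = 160.6° (east) — crosses 180°.
Leg 4: -143.4° → +144.6°, shortest Δλ = -72.0° (west) — crosses 180°.
Total crossings: 3.

3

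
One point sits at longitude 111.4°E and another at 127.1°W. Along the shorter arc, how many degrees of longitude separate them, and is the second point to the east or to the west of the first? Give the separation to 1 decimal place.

Raw difference: -127.1 − 111.4 = -238.5°.
Normalise into (−180°, 180°]: -238.5° + 360° = 121.5°.
Positive ⇒ the second point lies to the east; separation 121.5°.

121.5° east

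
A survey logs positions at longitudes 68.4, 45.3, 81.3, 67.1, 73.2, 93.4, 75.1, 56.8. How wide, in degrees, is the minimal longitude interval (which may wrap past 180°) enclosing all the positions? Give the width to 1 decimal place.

Sort the longitudes: +45.3°, +56.8°, +67.1°, +68.4°, +73.2°, +75.1°, +81.3°, +93.4°.
Eastward gaps between consecutive values (wrapping around): 11.5°, 10.3°, 1.3°, 4.8°, 1.9°, 6.2°, 12.1°, 311.9°.
Largest gap = 311.9° ⇒ minimal covering band is its complement: 360° − 311.9° = 48.1°.
Band runs from +45.3° eastward to +93.4°.

48.1°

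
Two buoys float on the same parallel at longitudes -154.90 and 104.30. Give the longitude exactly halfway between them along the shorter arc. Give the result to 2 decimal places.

Signed shortest Δλ from -154.90° to +104.30° is -100.80°.
Midpoint longitude = -154.90° + (-100.80°)/2 = -154.90° − 50.40° = -205.30°.
Normalise into (−180°, 180°]: +154.70°.
(The naïve average (-154.90 + +104.30)/2 = -25.3° is on the wrong side of the globe.)

+154.70°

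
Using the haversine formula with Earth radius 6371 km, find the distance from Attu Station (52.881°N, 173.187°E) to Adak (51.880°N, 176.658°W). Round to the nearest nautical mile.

377 nmi

Δλ = -176.658 − 173.187 = -349.845°; wrapped into (−180°, 180°]: 10.155°.
Δφ = 51.880 − 52.881 = -1.001°.
a = sin²(Δφ/2) + cos φ₁ · cos φ₂ · sin²(Δλ/2) = 0.002994.
c = 2·atan2(√a, √(1−a)) = 0.10949 rad → d = 6371·c ≈ 697.59 km ≈ 376.67 nmi.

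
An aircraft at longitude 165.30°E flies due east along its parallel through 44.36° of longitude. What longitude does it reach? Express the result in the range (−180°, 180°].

Start at +165.30°; shift +44.36° → +209.66°.
+209.66° lies outside (−180°, 180°]; subtract 360° → -150.34°.

150.34°W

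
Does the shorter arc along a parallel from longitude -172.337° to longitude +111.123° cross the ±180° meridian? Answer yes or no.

Yes

Naïve |111.123 − -172.337| = 283.46° > 180°, so the shorter arc goes the other way round — across 180°.
Signed shortest Δλ = ((111.123 − -172.337 + 180) mod 360) − 180 = -76.54°.
Going west by 76.54° from -172.337° passes through 180° before reaching +111.123°.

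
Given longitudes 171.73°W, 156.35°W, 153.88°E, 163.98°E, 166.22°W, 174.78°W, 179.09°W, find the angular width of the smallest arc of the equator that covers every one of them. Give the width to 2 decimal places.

49.77°

Sort the longitudes: -179.09°, -174.78°, -171.73°, -166.22°, -156.35°, +153.88°, +163.98°.
Eastward gaps between consecutive values (wrapping around): 4.31°, 3.05°, 5.51°, 9.87°, 310.23°, 10.10°, 16.93°.
Largest gap = 310.23° ⇒ minimal covering band is its complement: 360° − 310.23° = 49.77°.
Band runs from +153.88° eastward to -156.35°, crossing the antimeridian.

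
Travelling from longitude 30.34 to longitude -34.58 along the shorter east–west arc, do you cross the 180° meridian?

Signed shortest Δλ = ((-34.58 − 30.34 + 180) mod 360) − 180 = -64.92°.
Going west by 64.92° from +30.34° reaches -34.58° without touching 180°.

No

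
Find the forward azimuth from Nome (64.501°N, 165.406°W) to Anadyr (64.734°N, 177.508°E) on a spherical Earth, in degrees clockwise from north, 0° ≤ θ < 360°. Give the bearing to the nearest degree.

280°

Δλ = 177.508 − -165.406 = 342.914°; wrapped into (−180°, 180°]: -17.086°.
θ = atan2( sin Δλ · cos φ₂ , cos φ₁ · sin φ₂ − sin φ₁ · cos φ₂ · cos Δλ )
  = atan2(-0.12540, 0.02107) = -80.463° → normalised to [0°, 360°): 279.537°.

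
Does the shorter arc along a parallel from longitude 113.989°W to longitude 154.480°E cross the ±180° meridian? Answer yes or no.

Naïve |154.480 − -113.989| = 268.469° > 180°, so the shorter arc goes the other way round — across 180°.
Signed shortest Δλ = ((154.480 − -113.989 + 180) mod 360) − 180 = -91.531°.
Going west by 91.531° from -113.989° passes through 180° before reaching +154.480°.

Yes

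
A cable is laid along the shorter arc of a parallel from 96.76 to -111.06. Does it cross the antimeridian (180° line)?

Naïve |-111.06 − 96.76| = 207.82° > 180°, so the shorter arc goes the other way round — across 180°.
Signed shortest Δλ = ((-111.06 − 96.76 + 180) mod 360) − 180 = 152.18°.
Going east by 152.18° from +96.76° passes through 180° before reaching -111.06°.

Yes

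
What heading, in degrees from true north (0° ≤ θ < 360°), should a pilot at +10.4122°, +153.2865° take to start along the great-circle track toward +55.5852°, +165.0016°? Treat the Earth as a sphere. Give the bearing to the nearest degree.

9°

Δλ = 165.0016 − 153.2865 = 11.7151°.
θ = atan2( sin Δλ · cos φ₂ , cos φ₁ · sin φ₂ − sin φ₁ · cos φ₂ · cos Δλ )
  = atan2(0.11476, 0.71137) = 9.164° → normalised to [0°, 360°): 9.164°.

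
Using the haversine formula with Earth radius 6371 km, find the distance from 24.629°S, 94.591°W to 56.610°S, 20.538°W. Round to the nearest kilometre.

6779 km

Δλ = -20.538 − -94.591 = 74.053°.
Δφ = -56.610 − -24.629 = -31.981°.
a = sin²(Δφ/2) + cos φ₁ · cos φ₂ · sin²(Δλ/2) = 0.257298.
c = 2·atan2(√a, √(1−a)) = 1.06397 rad → d = 6371·c ≈ 6778.57 km.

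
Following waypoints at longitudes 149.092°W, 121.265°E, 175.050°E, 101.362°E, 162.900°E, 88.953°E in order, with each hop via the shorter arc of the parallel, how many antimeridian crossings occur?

Leg 1: -149.092° → +121.265°, shortest Δλ = -89.643° (west) — crosses 180°.
Leg 2: +121.265° → +175.050°, shortest Δλ = 53.785° (east) — does not cross 180°.
Leg 3: +175.050° → +101.362°, shortest Δλ = -73.688° (west) — does not cross 180°.
Leg 4: +101.362° → +162.900°, shortest Δλ = 61.538° (east) — does not cross 180°.
Leg 5: +162.900° → +88.953°, shortest Δλ = -73.947° (west) — does not cross 180°.
Total crossings: 1.

1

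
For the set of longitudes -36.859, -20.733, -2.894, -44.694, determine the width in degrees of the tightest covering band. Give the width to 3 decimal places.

Sort the longitudes: -44.694°, -36.859°, -20.733°, -2.894°.
Eastward gaps between consecutive values (wrapping around): 7.835°, 16.126°, 17.839°, 318.200°.
Largest gap = 318.200° ⇒ minimal covering band is its complement: 360° − 318.200° = 41.800°.
Band runs from -44.694° eastward to -2.894°.

41.800°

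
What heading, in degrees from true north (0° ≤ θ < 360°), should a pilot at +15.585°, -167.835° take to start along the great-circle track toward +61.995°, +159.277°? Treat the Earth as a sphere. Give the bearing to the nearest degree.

341°

Δλ = 159.277 − -167.835 = 327.112°; wrapped into (−180°, 180°]: -32.888°.
θ = atan2( sin Δλ · cos φ₂ , cos φ₁ · sin φ₂ − sin φ₁ · cos φ₂ · cos Δλ )
  = atan2(-0.25496, 0.74451) = -18.904° → normalised to [0°, 360°): 341.096°.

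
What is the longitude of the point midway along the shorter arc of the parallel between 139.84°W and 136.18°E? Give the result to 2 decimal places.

Signed shortest Δλ from -139.84° to +136.18° is -83.98°.
Midpoint longitude = -139.84° + (-83.98°)/2 = -139.84° − 41.99° = -181.83°.
Normalise into (−180°, 180°]: +178.17°.
(The naïve average (-139.84 + +136.18)/2 = -1.83° is on the wrong side of the globe.)

178.17°E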